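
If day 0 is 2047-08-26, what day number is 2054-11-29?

2652

Aug 26, 2047 → Aug 26, 2048: 366 days (Feb 29, 2048 is in that span).
Aug 26, 2048 → Aug 26, 2049: 365 days.
Aug 26, 2049 → Aug 26, 2050: 365 days.
Aug 26, 2050 → Aug 26, 2051: 365 days.
Aug 26, 2051 → Aug 26, 2052: 366 days (Feb 29, 2052 is in that span).
Aug 26, 2052 → Aug 26, 2053: 365 days.
Aug 26, 2053 → Aug 26, 2054: 365 days.
Aug 26, 2054 → Sep 26, 2054: 31 days (August has 31).
Sep 26, 2054 → Oct 26, 2054: 30 days (September has 30).
Oct 26, 2054 → Nov 26, 2054: 31 days (October has 31).
Nov 26, 2054 → Nov 29, 2054: 3 days.
Total: 2652 days.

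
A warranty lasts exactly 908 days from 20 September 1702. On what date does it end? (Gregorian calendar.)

+365 (one year) → Sep 20, 1703 (543 left).
+366 (one year; includes Feb 29, 1704) → Sep 20, 1704 (177 left).
Sep has 30 days: +11 → Oct 1, 1704 (166 left).
Oct has 31 days: +31 → Nov 1, 1704 (135 left).
Nov has 30 days: +30 → Dec 1, 1704 (105 left).
Dec has 31 days: +31 → Jan 1, 1705 (74 left).
Jan has 31 days: +31 → Feb 1, 1705 (43 left).
Feb has 28 days: +28 → Mar 1, 1705 (15 left).
+15 → Mar 16, 1705.

March 16, 1705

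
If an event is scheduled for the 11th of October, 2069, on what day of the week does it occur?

January 1, 2069 is a Tuesday.
Jan 1, 2069 → Feb 1, 2069: 31 days (January has 31).
Feb 1, 2069 → Mar 1, 2069: 28 days (February has 28).
Mar 1, 2069 → Apr 1, 2069: 31 days (March has 31).
Apr 1, 2069 → May 1, 2069: 30 days (April has 30).
May 1, 2069 → Jun 1, 2069: 31 days (May has 31).
Jun 1, 2069 → Jul 1, 2069: 30 days (June has 30).
Jul 1, 2069 → Aug 1, 2069: 31 days (July has 31).
Aug 1, 2069 → Sep 1, 2069: 31 days (August has 31).
Sep 1, 2069 → Oct 1, 2069: 30 days (September has 30).
Oct 1, 2069 → Oct 11, 2069: 10 days.
Total: 283 days.
283 mod 7 = 3, so Tuesday + 3 = Friday.

Friday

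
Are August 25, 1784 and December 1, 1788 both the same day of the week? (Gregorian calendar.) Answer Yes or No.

No

From Aug 25, 1784 to Dec 1, 1788 is 1559 days.
1559 mod 7 = 5, so they are different weekdays.
(Aug 25, 1784 is a Wednesday; Dec 1, 1788 is a Monday.)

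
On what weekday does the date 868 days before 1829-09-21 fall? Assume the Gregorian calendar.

Sep 21, 1829 is a Monday.
868 mod 7 = 0, so 868 days before a Monday is Monday − 0 = Monday.

Monday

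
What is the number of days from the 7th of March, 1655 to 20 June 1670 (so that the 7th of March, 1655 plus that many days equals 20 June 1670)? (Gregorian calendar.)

Mar 7, 1655 → Mar 7, 1656: 366 days (Feb 29, 1656 is in that span).
Mar 7, 1656 → Mar 7, 1657: 365 days.
Mar 7, 1657 → Mar 7, 1658: 365 days.
Mar 7, 1658 → Mar 7, 1659: 365 days.
Mar 7, 1659 → Mar 7, 1660: 366 days (Feb 29, 1660 is in that span).
Mar 7, 1660 → Mar 7, 1661: 365 days.
Mar 7, 1661 → Mar 7, 1662: 365 days.
Mar 7, 1662 → Mar 7, 1663: 365 days.
Mar 7, 1663 → Mar 7, 1664: 366 days (Feb 29, 1664 is in that span).
Mar 7, 1664 → Mar 7, 1665: 365 days.
Mar 7, 1665 → Mar 7, 1666: 365 days.
Mar 7, 1666 → Mar 7, 1667: 365 days.
Mar 7, 1667 → Mar 7, 1668: 366 days (Feb 29, 1668 is in that span).
Mar 7, 1668 → Mar 7, 1669: 365 days.
Mar 7, 1669 → Mar 7, 1670: 365 days.
Mar 7, 1670 → Apr 7, 1670: 31 days (March has 31).
Apr 7, 1670 → May 7, 1670: 30 days (April has 30).
May 7, 1670 → Jun 7, 1670: 31 days (May has 31).
Jun 7, 1670 → Jun 20, 1670: 13 days.
Total: 5584 days.

5584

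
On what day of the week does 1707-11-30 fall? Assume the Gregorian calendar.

Doomsday rule: the anchor day for the 1700s is Sunday. For year 07: 7÷12 = 0 r 7, and 7÷4 = 1, so 0+7+1 = 8.
Sunday + 8 ≡ Monday — that's 1707's doomsday.
In November the doomsday date is Nov 7.
Nov 30 is 23 days after Nov 7; 23 mod 7 = 2, so Monday + 2 = Wednesday.

Wednesday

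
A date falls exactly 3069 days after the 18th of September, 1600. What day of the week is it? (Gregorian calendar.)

Sep 18, 1600 is a Monday.
3069 mod 7 = 3, so 3069 days after a Monday is Monday + 3 = Thursday.

Thursday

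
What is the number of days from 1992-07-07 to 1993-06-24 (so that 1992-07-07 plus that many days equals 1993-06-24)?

Jul 7, 1992 → Aug 7, 1992: 31 days (July has 31).
Aug 7, 1992 → Sep 7, 1992: 31 days (August has 31).
Sep 7, 1992 → Oct 7, 1992: 30 days (September has 30).
Oct 7, 1992 → Nov 7, 1992: 31 days (October has 31).
Nov 7, 1992 → Dec 7, 1992: 30 days (November has 30).
Dec 7, 1992 → Jan 7, 1993: 31 days (December has 31).
Jan 7, 1993 → Feb 7, 1993: 31 days (January has 31).
Feb 7, 1993 → Mar 7, 1993: 28 days (February has 28).
Mar 7, 1993 → Apr 7, 1993: 31 days (March has 31).
Apr 7, 1993 → May 7, 1993: 30 days (April has 30).
May 7, 1993 → Jun 7, 1993: 31 days (May has 31).
Jun 7, 1993 → Jun 24, 1993: 17 days.
Total: 352 days.

352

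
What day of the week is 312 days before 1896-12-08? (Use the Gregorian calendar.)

Friday

Dec 8, 1896 is a Tuesday.
312 mod 7 = 4, so 312 days before a Tuesday is Tuesday − 4 = Friday.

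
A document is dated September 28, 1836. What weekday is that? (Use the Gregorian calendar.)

Wednesday

Doomsday rule: the anchor day for the 1800s is Friday. For year 36: 36÷12 = 3 r 0, and 0÷4 = 0, so 3+0+0 = 3.
Friday + 3 ≡ Monday — that's 1836's doomsday.
In September the doomsday date is Sep 5.
Sep 28 is 23 days after Sep 5; 23 mod 7 = 2, so Monday + 2 = Wednesday.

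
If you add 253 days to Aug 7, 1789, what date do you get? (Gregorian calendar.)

April 17, 1790

Aug has 31 days: +25 → Sep 1, 1789 (228 left).
Sep has 30 days: +30 → Oct 1, 1789 (198 left).
Oct has 31 days: +31 → Nov 1, 1789 (167 left).
Nov has 30 days: +30 → Dec 1, 1789 (137 left).
Dec has 31 days: +31 → Jan 1, 1790 (106 left).
Jan has 31 days: +31 → Feb 1, 1790 (75 left).
Feb has 28 days: +28 → Mar 1, 1790 (47 left).
Mar has 31 days: +31 → Apr 1, 1790 (16 left).
+16 → Apr 17, 1790.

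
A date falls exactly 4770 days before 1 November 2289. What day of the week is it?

Tuesday

Nov 1, 2289 is a Friday.
4770 mod 7 = 3, so 4770 days before a Friday is Friday − 3 = Tuesday.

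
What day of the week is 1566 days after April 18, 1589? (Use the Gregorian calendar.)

Sunday

Apr 18, 1589 is a Tuesday.
1566 mod 7 = 5, so 1566 days after a Tuesday is Tuesday + 5 = Sunday.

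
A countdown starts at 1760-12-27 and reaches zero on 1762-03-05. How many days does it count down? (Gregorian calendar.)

433

Dec 27, 1760 → Dec 27, 1761: 365 days.
Dec 27, 1761 → Jan 27, 1762: 31 days (December has 31).
Jan 27, 1762 → Feb 27, 1762: 31 days (January has 31).
Feb 27, 1762 → Mar 5, 1762: 6 days.
Total: 433 days.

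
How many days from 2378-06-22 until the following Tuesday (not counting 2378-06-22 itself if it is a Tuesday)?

Jun 22, 2378 is a Thursday.
From Thursday to the next Tuesday is 5 days.

5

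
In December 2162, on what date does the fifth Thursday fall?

December 30, 2162

December 1, 2162 is a Wednesday.
The first Thursday is therefore December 2 (1 days later).
The fifth Thursday is 2 + 4×7 = December 30.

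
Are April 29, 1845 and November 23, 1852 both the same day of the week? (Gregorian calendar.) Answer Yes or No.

From Apr 29, 1845 to Nov 23, 1852 is 2765 days.
2765 mod 7 = 0, so they are the same weekday.
(Apr 29, 1845 is a Tuesday; Nov 23, 1852 is a Tuesday.)

Yes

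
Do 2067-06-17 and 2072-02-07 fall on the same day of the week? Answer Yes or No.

From Jun 17, 2067 to Feb 7, 2072 is 1696 days.
1696 mod 7 = 2, so they are different weekdays.
(Jun 17, 2067 is a Friday; Feb 7, 2072 is a Sunday.)

No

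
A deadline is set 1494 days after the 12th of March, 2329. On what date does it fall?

April 14, 2333

+365 (one year) → Mar 12, 2330 (1129 left).
+365 (one year) → Mar 12, 2331 (764 left).
+366 (one year; includes Feb 29, 2332) → Mar 12, 2332 (398 left).
Mar has 31 days: +20 → Apr 1, 2332 (378 left).
Apr has 30 days: +30 → May 1, 2332 (348 left).
May has 31 days: +31 → Jun 1, 2332 (317 left).
Jun has 30 days: +30 → Jul 1, 2332 (287 left).
Jul has 31 days: +31 → Aug 1, 2332 (256 left).
Aug has 31 days: +31 → Sep 1, 2332 (225 left).
Sep has 30 days: +30 → Oct 1, 2332 (195 left).
Oct has 31 days: +31 → Nov 1, 2332 (164 left).
Nov has 30 days: +30 → Dec 1, 2332 (134 left).
Dec has 31 days: +31 → Jan 1, 2333 (103 left).
Jan has 31 days: +31 → Feb 1, 2333 (72 left).
Feb has 28 days: +28 → Mar 1, 2333 (44 left).
Mar has 31 days: +31 → Apr 1, 2333 (13 left).
+13 → Apr 14, 2333.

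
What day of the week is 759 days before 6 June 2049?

Jun 6, 2049 is a Sunday.
759 mod 7 = 3, so 759 days before a Sunday is Sunday − 3 = Thursday.

Thursday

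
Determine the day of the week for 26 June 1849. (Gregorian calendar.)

Tuesday

Doomsday rule: the anchor day for the 1800s is Friday. For year 49: 49÷12 = 4 r 1, and 1÷4 = 0, so 4+1+0 = 5.
Friday + 5 ≡ Wednesday — that's 1849's doomsday.
In June the doomsday date is Jun 6.
Jun 26 is 20 days after Jun 6; 20 mod 7 = 6, so Wednesday + 6 = Tuesday.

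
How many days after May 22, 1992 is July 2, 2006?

5154

May 22, 1992 → May 22, 1993: 365 days.
May 22, 1993 → May 22, 1994: 365 days.
May 22, 1994 → May 22, 1995: 365 days.
May 22, 1995 → May 22, 1996: 366 days (Feb 29, 1996 is in that span).
May 22, 1996 → May 22, 1997: 365 days.
May 22, 1997 → May 22, 1998: 365 days.
May 22, 1998 → May 22, 1999: 365 days.
May 22, 1999 → May 22, 2000: 366 days (Feb 29, 2000 is in that span).
May 22, 2000 → May 22, 2001: 365 days.
May 22, 2001 → May 22, 2002: 365 days.
May 22, 2002 → May 22, 2003: 365 days.
May 22, 2003 → May 22, 2004: 366 days (Feb 29, 2004 is in that span).
May 22, 2004 → May 22, 2005: 365 days.
May 22, 2005 → May 22, 2006: 365 days.
May 22, 2006 → Jun 22, 2006: 31 days (May has 31).
Jun 22, 2006 → Jul 2, 2006: 10 days.
Total: 5154 days.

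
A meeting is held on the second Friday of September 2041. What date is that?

September 13, 2041

September 1, 2041 is a Sunday.
The first Friday is therefore September 6 (5 days later).
The second Friday is 6 + 1×7 = September 13.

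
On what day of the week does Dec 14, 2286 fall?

Tuesday

Doomsday rule: the anchor day for the 2200s is Friday. For year 86: 86÷12 = 7 r 2, and 2÷4 = 0, so 7+2+0 = 9.
Friday + 9 ≡ Sunday — that's 2286's doomsday.
In December the doomsday date is Dec 12.
Dec 14 is 2 days after Dec 12; 2 mod 7 = 2, so Sunday + 2 = Tuesday.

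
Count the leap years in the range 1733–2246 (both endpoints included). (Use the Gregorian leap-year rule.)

124

Multiples of 4 in [1733,2246]: 128.
Of those, multiples of 100: 5 (not leap unless ÷400).
Multiples of 400: 1.
Leap years = 128 − 5 + 1 = 124.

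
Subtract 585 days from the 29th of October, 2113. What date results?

−365 (one year) → Oct 29, 2112 (220 left).
−29 → Sep 30, 2112 (end of Sep, 30 days; 191 left).
−30 → Aug 31, 2112 (end of Aug, 31 days; 161 left).
−31 → Jul 31, 2112 (end of Jul, 31 days; 130 left).
−31 → Jun 30, 2112 (end of Jun, 30 days; 99 left).
−30 → May 31, 2112 (end of May, 31 days; 69 left).
−31 → Apr 30, 2112 (end of Apr, 30 days; 38 left).
−30 → Mar 31, 2112 (end of Mar, 31 days; 8 left).
−8 → Mar 23, 2112.

March 23, 2112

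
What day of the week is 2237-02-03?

Friday

Doomsday rule: the anchor day for the 2200s is Friday. For year 37: 37÷12 = 3 r 1, and 1÷4 = 0, so 3+1+0 = 4.
Friday + 4 ≡ Tuesday — that's 2237's doomsday.
In February the doomsday date is Feb 28 (2237 is not a leap year).
Feb 3 is 25 days before Feb 28; 25 mod 7 = 4, so Tuesday − 4 = Friday.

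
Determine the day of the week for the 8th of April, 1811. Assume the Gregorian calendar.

Doomsday rule: the anchor day for the 1800s is Friday. For year 11: 11÷12 = 0 r 11, and 11÷4 = 2, so 0+11+2 = 13.
Friday + 13 ≡ Thursday — that's 1811's doomsday.
In April the doomsday date is Apr 4.
Apr 8 is 4 days after Apr 4; 4 mod 7 = 4, so Thursday + 4 = Monday.

Monday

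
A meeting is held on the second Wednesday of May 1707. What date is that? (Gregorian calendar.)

May 1, 1707 is a Sunday.
The first Wednesday is therefore May 4 (3 days later).
The second Wednesday is 4 + 1×7 = May 11.

May 11, 1707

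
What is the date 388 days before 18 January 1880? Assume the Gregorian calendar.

December 26, 1878

−18 → Dec 31, 1879 (end of Dec, 31 days; 370 left).
−31 → Nov 30, 1879 (end of Nov, 30 days; 339 left).
−30 → Oct 31, 1879 (end of Oct, 31 days; 309 left).
−31 → Sep 30, 1879 (end of Sep, 30 days; 278 left).
−30 → Aug 31, 1879 (end of Aug, 31 days; 248 left).
−31 → Jul 31, 1879 (end of Jul, 31 days; 217 left).
−31 → Jun 30, 1879 (end of Jun, 30 days; 186 left).
−30 → May 31, 1879 (end of May, 31 days; 156 left).
−31 → Apr 30, 1879 (end of Apr, 30 days; 125 left).
−30 → Mar 31, 1879 (end of Mar, 31 days; 95 left).
−31 → Feb 28, 1879 (end of Feb, 28 days; 64 left).
−28 → Jan 31, 1879 (end of Jan, 31 days; 36 left).
−31 → Dec 31, 1878 (end of Dec, 31 days; 5 left).
−5 → Dec 26, 1878.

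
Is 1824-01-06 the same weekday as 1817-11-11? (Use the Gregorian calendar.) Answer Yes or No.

From Nov 11, 1817 to Jan 6, 1824 is 2247 days.
2247 mod 7 = 0, so they are the same weekday.
(Nov 11, 1817 is a Tuesday; Jan 6, 1824 is a Tuesday.)

Yes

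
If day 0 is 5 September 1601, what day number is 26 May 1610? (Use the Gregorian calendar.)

3185

Sep 5, 1601 → Sep 5, 1602: 365 days.
Sep 5, 1602 → Sep 5, 1603: 365 days.
Sep 5, 1603 → Sep 5, 1604: 366 days (Feb 29, 1604 is in that span).
Sep 5, 1604 → Sep 5, 1605: 365 days.
Sep 5, 1605 → Sep 5, 1606: 365 days.
Sep 5, 1606 → Sep 5, 1607: 365 days.
Sep 5, 1607 → Sep 5, 1608: 366 days (Feb 29, 1608 is in that span).
Sep 5, 1608 → Sep 5, 1609: 365 days.
Sep 5, 1609 → Oct 5, 1609: 30 days (September has 30).
Oct 5, 1609 → Nov 5, 1609: 31 days (October has 31).
Nov 5, 1609 → Dec 5, 1609: 30 days (November has 30).
Dec 5, 1609 → Jan 5, 1610: 31 days (December has 31).
Jan 5, 1610 → Feb 5, 1610: 31 days (January has 31).
Feb 5, 1610 → Mar 5, 1610: 28 days (February has 28).
Mar 5, 1610 → Apr 5, 1610: 31 days (March has 31).
Apr 5, 1610 → May 5, 1610: 30 days (April has 30).
May 5, 1610 → May 26, 1610: 21 days.
Total: 3185 days.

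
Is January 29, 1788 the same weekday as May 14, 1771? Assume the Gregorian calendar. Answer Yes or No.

From May 14, 1771 to Jan 29, 1788 is 6104 days.
6104 mod 7 = 0, so they are the same weekday.
(May 14, 1771 is a Tuesday; Jan 29, 1788 is a Tuesday.)

Yes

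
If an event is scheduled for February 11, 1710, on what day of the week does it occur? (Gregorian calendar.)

Doomsday rule: the anchor day for the 1700s is Sunday. For year 10: 10÷12 = 0 r 10, and 10÷4 = 2, so 0+10+2 = 12.
Sunday + 12 ≡ Friday — that's 1710's doomsday.
In February the doomsday date is Feb 28 (1710 is not a leap year).
Feb 11 is 17 days before Feb 28; 17 mod 7 = 3, so Friday − 3 = Tuesday.

Tuesday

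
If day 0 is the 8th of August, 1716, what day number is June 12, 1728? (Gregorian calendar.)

4326

Aug 8, 1716 → Aug 8, 1717: 365 days.
Aug 8, 1717 → Aug 8, 1718: 365 days.
Aug 8, 1718 → Aug 8, 1719: 365 days.
Aug 8, 1719 → Aug 8, 1720: 366 days (Feb 29, 1720 is in that span).
Aug 8, 1720 → Aug 8, 1721: 365 days.
Aug 8, 1721 → Aug 8, 1722: 365 days.
Aug 8, 1722 → Aug 8, 1723: 365 days.
Aug 8, 1723 → Aug 8, 1724: 366 days (Feb 29, 1724 is in that span).
Aug 8, 1724 → Aug 8, 1725: 365 days.
Aug 8, 1725 → Aug 8, 1726: 365 days.
Aug 8, 1726 → Aug 8, 1727: 365 days.
Aug 8, 1727 → Sep 8, 1727: 31 days (August has 31).
Sep 8, 1727 → Oct 8, 1727: 30 days (September has 30).
Oct 8, 1727 → Nov 8, 1727: 31 days (October has 31).
Nov 8, 1727 → Dec 8, 1727: 30 days (November has 30).
Dec 8, 1727 → Jan 8, 1728: 31 days (December has 31).
Jan 8, 1728 → Feb 8, 1728: 31 days (January has 31).
Feb 8, 1728 → Mar 8, 1728: 29 days (February has 29).
Mar 8, 1728 → Apr 8, 1728: 31 days (March has 31).
Apr 8, 1728 → May 8, 1728: 30 days (April has 30).
May 8, 1728 → Jun 8, 1728: 31 days (May has 31).
Jun 8, 1728 → Jun 12, 1728: 4 days.
Total: 4326 days.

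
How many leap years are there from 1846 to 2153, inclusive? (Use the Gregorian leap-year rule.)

75

Multiples of 4 in [1846,2153]: 77.
Of those, multiples of 100: 3 (not leap unless ÷400).
Multiples of 400: 1.
Leap years = 77 − 3 + 1 = 75.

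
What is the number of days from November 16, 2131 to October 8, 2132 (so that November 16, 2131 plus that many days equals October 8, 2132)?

327

Nov 16, 2131 → Dec 16, 2131: 30 days (November has 30).
Dec 16, 2131 → Jan 16, 2132: 31 days (December has 31).
Jan 16, 2132 → Feb 16, 2132: 31 days (January has 31).
Feb 16, 2132 → Mar 16, 2132: 29 days (February has 29).
Mar 16, 2132 → Apr 16, 2132: 31 days (March has 31).
Apr 16, 2132 → May 16, 2132: 30 days (April has 30).
May 16, 2132 → Jun 16, 2132: 31 days (May has 31).
Jun 16, 2132 → Jul 16, 2132: 30 days (June has 30).
Jul 16, 2132 → Aug 16, 2132: 31 days (July has 31).
Aug 16, 2132 → Sep 16, 2132: 31 days (August has 31).
Sep 16, 2132 → Oct 8, 2132: 22 days.
Total: 327 days.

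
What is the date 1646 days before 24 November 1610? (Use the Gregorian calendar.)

May 23, 1606

−365 (one year) → Nov 24, 1609 (1281 left).
−365 (one year) → Nov 24, 1608 (916 left).
−366 (one year; includes Feb 29, 1608) → Nov 24, 1607 (550 left).
−365 (one year) → Nov 24, 1606 (185 left).
−24 → Oct 31, 1606 (end of Oct, 31 days; 161 left).
−31 → Sep 30, 1606 (end of Sep, 30 days; 130 left).
−30 → Aug 31, 1606 (end of Aug, 31 days; 100 left).
−31 → Jul 31, 1606 (end of Jul, 31 days; 69 left).
−31 → Jun 30, 1606 (end of Jun, 30 days; 38 left).
−30 → May 31, 1606 (end of May, 31 days; 8 left).
−8 → May 23, 1606.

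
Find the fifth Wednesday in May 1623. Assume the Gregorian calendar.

May 31, 1623

May 1, 1623 is a Monday.
The first Wednesday is therefore May 3 (2 days later).
The fifth Wednesday is 3 + 4×7 = May 31.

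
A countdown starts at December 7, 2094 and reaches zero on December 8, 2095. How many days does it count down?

Dec 7, 2094 → Jan 7, 2095: 31 days (December has 31).
Jan 7, 2095 → Feb 7, 2095: 31 days (January has 31).
Feb 7, 2095 → Mar 7, 2095: 28 days (February has 28).
Mar 7, 2095 → Apr 7, 2095: 31 days (March has 31).
Apr 7, 2095 → May 7, 2095: 30 days (April has 30).
May 7, 2095 → Jun 7, 2095: 31 days (May has 31).
Jun 7, 2095 → Jul 7, 2095: 30 days (June has 30).
Jul 7, 2095 → Aug 7, 2095: 31 days (July has 31).
Aug 7, 2095 → Sep 7, 2095: 31 days (August has 31).
Sep 7, 2095 → Oct 7, 2095: 30 days (September has 30).
Oct 7, 2095 → Nov 7, 2095: 31 days (October has 31).
Nov 7, 2095 → Dec 7, 2095: 30 days (November has 30).
Dec 7, 2095 → Dec 8, 2095: 1 days.
Total: 366 days.

366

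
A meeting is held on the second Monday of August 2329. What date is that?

August 1, 2329 is a Thursday.
The first Monday is therefore August 5 (4 days later).
The second Monday is 5 + 1×7 = August 12.

August 12, 2329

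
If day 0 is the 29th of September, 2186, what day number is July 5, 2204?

6488

Sep 29, 2186 → Sep 29, 2187: 365 days.
Sep 29, 2187 → Sep 29, 2188: 366 days (Feb 29, 2188 is in that span).
Sep 29, 2188 → Sep 29, 2189: 365 days.
Sep 29, 2189 → Sep 29, 2190: 365 days.
Sep 29, 2190 → Sep 29, 2191: 365 days.
Sep 29, 2191 → Sep 29, 2192: 366 days (Feb 29, 2192 is in that span).
Sep 29, 2192 → Sep 29, 2193: 365 days.
Sep 29, 2193 → Sep 29, 2194: 365 days.
Sep 29, 2194 → Sep 29, 2195: 365 days.
Sep 29, 2195 → Sep 29, 2196: 366 days (Feb 29, 2196 is in that span).
Sep 29, 2196 → Sep 29, 2197: 365 days.
Sep 29, 2197 → Sep 29, 2198: 365 days.
Sep 29, 2198 → Sep 29, 2199: 365 days.
Sep 29, 2199 → Sep 29, 2200: 365 days.
Sep 29, 2200 → Sep 29, 2201: 365 days.
Sep 29, 2201 → Sep 29, 2202: 365 days.
Sep 29, 2202 → Sep 29, 2203: 365 days.
Sep 29, 2203 → Oct 29, 2203: 30 days (September has 30).
Oct 29, 2203 → Nov 29, 2203: 31 days (October has 31).
Nov 29, 2203 → Dec 29, 2203: 30 days (November has 30).
Dec 29, 2203 → Jan 29, 2204: 31 days (December has 31).
Jan 29, 2204 → Feb 29, 2204: 31 days (January has 31).
Feb 29, 2204 → Mar 29, 2204: 29 days (February has 29).
Mar 29, 2204 → Apr 29, 2204: 31 days (March has 31).
Apr 29, 2204 → May 29, 2204: 30 days (April has 30).
May 29, 2204 → Jun 29, 2204: 31 days (May has 31).
Jun 29, 2204 → Jul 5, 2204: 6 days.
Total: 6488 days.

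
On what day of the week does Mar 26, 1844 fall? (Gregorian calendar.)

Tuesday

Doomsday rule: the anchor day for the 1800s is Friday. For year 44: 44÷12 = 3 r 8, and 8÷4 = 2, so 3+8+2 = 13.
Friday + 13 ≡ Thursday — that's 1844's doomsday.
In March the doomsday date is Mar 14.
Mar 26 is 12 days after Mar 14; 12 mod 7 = 5, so Thursday + 5 = Tuesday.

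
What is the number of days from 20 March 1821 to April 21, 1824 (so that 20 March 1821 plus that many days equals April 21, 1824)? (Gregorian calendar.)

1128

Mar 20, 1821 → Mar 20, 1822: 365 days.
Mar 20, 1822 → Mar 20, 1823: 365 days.
Mar 20, 1823 → Apr 20, 1823: 31 days (March has 31).
Apr 20, 1823 → May 20, 1823: 30 days (April has 30).
May 20, 1823 → Jun 20, 1823: 31 days (May has 31).
Jun 20, 1823 → Jul 20, 1823: 30 days (June has 30).
Jul 20, 1823 → Aug 20, 1823: 31 days (July has 31).
Aug 20, 1823 → Sep 20, 1823: 31 days (August has 31).
Sep 20, 1823 → Oct 20, 1823: 30 days (September has 30).
Oct 20, 1823 → Nov 20, 1823: 31 days (October has 31).
Nov 20, 1823 → Dec 20, 1823: 30 days (November has 30).
Dec 20, 1823 → Jan 20, 1824: 31 days (December has 31).
Jan 20, 1824 → Feb 20, 1824: 31 days (January has 31).
Feb 20, 1824 → Mar 20, 1824: 29 days (February has 29).
Mar 20, 1824 → Apr 20, 1824: 31 days (March has 31).
Apr 20, 1824 → Apr 21, 1824: 1 days.
Total: 1128 days.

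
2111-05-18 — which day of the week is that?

Monday

January 1, 2111 is a Thursday.
Jan 1, 2111 → Feb 1, 2111: 31 days (January has 31).
Feb 1, 2111 → Mar 1, 2111: 28 days (February has 28).
Mar 1, 2111 → Apr 1, 2111: 31 days (March has 31).
Apr 1, 2111 → May 1, 2111: 30 days (April has 30).
May 1, 2111 → May 18, 2111: 17 days.
Total: 137 days.
137 mod 7 = 4, so Thursday + 4 = Monday.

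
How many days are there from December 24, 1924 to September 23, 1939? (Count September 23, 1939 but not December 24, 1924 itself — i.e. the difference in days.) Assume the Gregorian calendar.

Dec 24, 1924 → Dec 24, 1925: 365 days.
Dec 24, 1925 → Dec 24, 1926: 365 days.
Dec 24, 1926 → Dec 24, 1927: 365 days.
Dec 24, 1927 → Dec 24, 1928: 366 days (Feb 29, 1928 is in that span).
Dec 24, 1928 → Dec 24, 1929: 365 days.
Dec 24, 1929 → Dec 24, 1930: 365 days.
Dec 24, 1930 → Dec 24, 1931: 365 days.
Dec 24, 1931 → Dec 24, 1932: 366 days (Feb 29, 1932 is in that span).
Dec 24, 1932 → Dec 24, 1933: 365 days.
Dec 24, 1933 → Dec 24, 1934: 365 days.
Dec 24, 1934 → Dec 24, 1935: 365 days.
Dec 24, 1935 → Dec 24, 1936: 366 days (Feb 29, 1936 is in that span).
Dec 24, 1936 → Dec 24, 1937: 365 days.
Dec 24, 1937 → Dec 24, 1938: 365 days.
Dec 24, 1938 → Jan 24, 1939: 31 days (December has 31).
Jan 24, 1939 → Feb 24, 1939: 31 days (January has 31).
Feb 24, 1939 → Mar 24, 1939: 28 days (February has 28).
Mar 24, 1939 → Apr 24, 1939: 31 days (March has 31).
Apr 24, 1939 → May 24, 1939: 30 days (April has 30).
May 24, 1939 → Jun 24, 1939: 31 days (May has 31).
Jun 24, 1939 → Jul 24, 1939: 30 days (June has 30).
Jul 24, 1939 → Aug 24, 1939: 31 days (July has 31).
Aug 24, 1939 → Sep 23, 1939: 30 days.
Total: 5386 days.

5386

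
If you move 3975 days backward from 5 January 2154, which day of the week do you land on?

Sunday

Jan 5, 2154 is a Saturday.
3975 mod 7 = 6, so 3975 days before a Saturday is Saturday − 6 = Sunday.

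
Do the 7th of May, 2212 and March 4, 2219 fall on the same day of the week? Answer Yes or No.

Yes

From May 7, 2212 to Mar 4, 2219 is 2492 days.
2492 mod 7 = 0, so they are the same weekday.
(May 7, 2212 is a Thursday; Mar 4, 2219 is a Thursday.)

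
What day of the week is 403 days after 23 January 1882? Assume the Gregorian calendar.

First find the weekday of Jan 23, 1882. Doomsday rule: the anchor day for the 1800s is Friday. For year 82: 82÷12 = 6 r 10, and 10÷4 = 2, so 6+10+2 = 18.
Friday + 18 ≡ Tuesday — that's 1882's doomsday.
In January the doomsday date is Jan 3 (1882 is not a leap year).
Jan 23 is 20 days after Jan 3; 20 mod 7 = 6, so Tuesday + 6 = Monday.
403 mod 7 = 4, so 403 days after a Monday is Monday + 4 = Friday.

Friday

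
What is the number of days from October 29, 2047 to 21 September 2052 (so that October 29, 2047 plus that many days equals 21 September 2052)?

Oct 29, 2047 → Oct 29, 2048: 366 days (Feb 29, 2048 is in that span).
Oct 29, 2048 → Oct 29, 2049: 365 days.
Oct 29, 2049 → Oct 29, 2050: 365 days.
Oct 29, 2050 → Oct 29, 2051: 365 days.
Oct 29, 2051 → Nov 29, 2051: 31 days (October has 31).
Nov 29, 2051 → Dec 29, 2051: 30 days (November has 30).
Dec 29, 2051 → Jan 29, 2052: 31 days (December has 31).
Jan 29, 2052 → Feb 29, 2052: 31 days (January has 31).
Feb 29, 2052 → Mar 29, 2052: 29 days (February has 29).
Mar 29, 2052 → Apr 29, 2052: 31 days (March has 31).
Apr 29, 2052 → May 29, 2052: 30 days (April has 30).
May 29, 2052 → Jun 29, 2052: 31 days (May has 31).
Jun 29, 2052 → Jul 29, 2052: 30 days (June has 30).
Jul 29, 2052 → Aug 29, 2052: 31 days (July has 31).
Aug 29, 2052 → Sep 21, 2052: 23 days.
Total: 1789 days.

1789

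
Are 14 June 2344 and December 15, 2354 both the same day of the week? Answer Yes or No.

Yes

From Jun 14, 2344 to Dec 15, 2354 is 3836 days.
3836 mod 7 = 0, so they are the same weekday.
(Jun 14, 2344 is a Wednesday; Dec 15, 2354 is a Wednesday.)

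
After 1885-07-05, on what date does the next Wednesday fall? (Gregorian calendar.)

Jul 5, 1885 is a Sunday.
From Sunday to the next Wednesday is 3 days.
Jul 5, 1885 + 3 = Jul 8, 1885.

July 8, 1885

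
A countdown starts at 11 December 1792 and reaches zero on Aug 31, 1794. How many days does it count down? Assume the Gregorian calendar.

Dec 11, 1792 → Dec 11, 1793: 365 days.
Dec 11, 1793 → Jan 11, 1794: 31 days (December has 31).
Jan 11, 1794 → Feb 11, 1794: 31 days (January has 31).
Feb 11, 1794 → Mar 11, 1794: 28 days (February has 28).
Mar 11, 1794 → Apr 11, 1794: 31 days (March has 31).
Apr 11, 1794 → May 11, 1794: 30 days (April has 30).
May 11, 1794 → Jun 11, 1794: 31 days (May has 31).
Jun 11, 1794 → Jul 11, 1794: 30 days (June has 30).
Jul 11, 1794 → Aug 11, 1794: 31 days (July has 31).
Aug 11, 1794 → Aug 31, 1794: 20 days.
Total: 628 days.

628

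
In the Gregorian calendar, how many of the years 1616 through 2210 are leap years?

Multiples of 4 in [1616,2210]: 149.
Of those, multiples of 100: 6 (not leap unless ÷400).
Multiples of 400: 1.
Leap years = 149 − 6 + 1 = 144.

144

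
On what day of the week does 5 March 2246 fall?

Thursday

Doomsday rule: the anchor day for the 2200s is Friday. For year 46: 46÷12 = 3 r 10, and 10÷4 = 2, so 3+10+2 = 15.
Friday + 15 ≡ Saturday — that's 2246's doomsday.
In March the doomsday date is Mar 14.
Mar 5 is 9 days before Mar 14; 9 mod 7 = 2, so Saturday − 2 = Thursday.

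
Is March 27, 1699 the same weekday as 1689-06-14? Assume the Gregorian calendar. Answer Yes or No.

No

From Jun 14, 1689 to Mar 27, 1699 is 3573 days.
3573 mod 7 = 3, so they are different weekdays.
(Jun 14, 1689 is a Tuesday; Mar 27, 1699 is a Friday.)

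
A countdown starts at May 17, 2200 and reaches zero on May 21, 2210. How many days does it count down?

3656

May 17, 2200 → May 17, 2201: 365 days.
May 17, 2201 → May 17, 2202: 365 days.
May 17, 2202 → May 17, 2203: 365 days.
May 17, 2203 → May 17, 2204: 366 days (Feb 29, 2204 is in that span).
May 17, 2204 → May 17, 2205: 365 days.
May 17, 2205 → May 17, 2206: 365 days.
May 17, 2206 → May 17, 2207: 365 days.
May 17, 2207 → May 17, 2208: 366 days (Feb 29, 2208 is in that span).
May 17, 2208 → May 17, 2209: 365 days.
May 17, 2209 → Jun 17, 2209: 31 days (May has 31).
Jun 17, 2209 → Jul 17, 2209: 30 days (June has 30).
Jul 17, 2209 → Aug 17, 2209: 31 days (July has 31).
Aug 17, 2209 → Sep 17, 2209: 31 days (August has 31).
Sep 17, 2209 → Oct 17, 2209: 30 days (September has 30).
Oct 17, 2209 → Nov 17, 2209: 31 days (October has 31).
Nov 17, 2209 → Dec 17, 2209: 30 days (November has 30).
Dec 17, 2209 → Jan 17, 2210: 31 days (December has 31).
Jan 17, 2210 → Feb 17, 2210: 31 days (January has 31).
Feb 17, 2210 → Mar 17, 2210: 28 days (February has 28).
Mar 17, 2210 → Apr 17, 2210: 31 days (March has 31).
Apr 17, 2210 → May 17, 2210: 30 days (April has 30).
May 17, 2210 → May 21, 2210: 4 days.
Total: 3656 days.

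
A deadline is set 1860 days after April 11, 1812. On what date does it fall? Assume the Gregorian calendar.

+365 (one year) → Apr 11, 1813 (1495 left).
+365 (one year) → Apr 11, 1814 (1130 left).
+365 (one year) → Apr 11, 1815 (765 left).
+366 (one year; includes Feb 29, 1816) → Apr 11, 1816 (399 left).
Apr has 30 days: +20 → May 1, 1816 (379 left).
May has 31 days: +31 → Jun 1, 1816 (348 left).
Jun has 30 days: +30 → Jul 1, 1816 (318 left).
Jul has 31 days: +31 → Aug 1, 1816 (287 left).
Aug has 31 days: +31 → Sep 1, 1816 (256 left).
Sep has 30 days: +30 → Oct 1, 1816 (226 left).
Oct has 31 days: +31 → Nov 1, 1816 (195 left).
Nov has 30 days: +30 → Dec 1, 1816 (165 left).
Dec has 31 days: +31 → Jan 1, 1817 (134 left).
Jan has 31 days: +31 → Feb 1, 1817 (103 left).
Feb has 28 days: +28 → Mar 1, 1817 (75 left).
Mar has 31 days: +31 → Apr 1, 1817 (44 left).
Apr has 30 days: +30 → May 1, 1817 (14 left).
+14 → May 15, 1817.

May 15, 1817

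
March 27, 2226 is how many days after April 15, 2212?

5094

Apr 15, 2212 → Apr 15, 2213: 365 days.
Apr 15, 2213 → Apr 15, 2214: 365 days.
Apr 15, 2214 → Apr 15, 2215: 365 days.
Apr 15, 2215 → Apr 15, 2216: 366 days (Feb 29, 2216 is in that span).
Apr 15, 2216 → Apr 15, 2217: 365 days.
Apr 15, 2217 → Apr 15, 2218: 365 days.
Apr 15, 2218 → Apr 15, 2219: 365 days.
Apr 15, 2219 → Apr 15, 2220: 366 days (Feb 29, 2220 is in that span).
Apr 15, 2220 → Apr 15, 2221: 365 days.
Apr 15, 2221 → Apr 15, 2222: 365 days.
Apr 15, 2222 → Apr 15, 2223: 365 days.
Apr 15, 2223 → Apr 15, 2224: 366 days (Feb 29, 2224 is in that span).
Apr 15, 2224 → Apr 15, 2225: 365 days.
Apr 15, 2225 → May 15, 2225: 30 days (April has 30).
May 15, 2225 → Jun 15, 2225: 31 days (May has 31).
Jun 15, 2225 → Jul 15, 2225: 30 days (June has 30).
Jul 15, 2225 → Aug 15, 2225: 31 days (July has 31).
Aug 15, 2225 → Sep 15, 2225: 31 days (August has 31).
Sep 15, 2225 → Oct 15, 2225: 30 days (September has 30).
Oct 15, 2225 → Nov 15, 2225: 31 days (October has 31).
Nov 15, 2225 → Dec 15, 2225: 30 days (November has 30).
Dec 15, 2225 → Jan 15, 2226: 31 days (December has 31).
Jan 15, 2226 → Feb 15, 2226: 31 days (January has 31).
Feb 15, 2226 → Mar 15, 2226: 28 days (February has 28).
Mar 15, 2226 → Mar 27, 2226: 12 days.
Total: 5094 days.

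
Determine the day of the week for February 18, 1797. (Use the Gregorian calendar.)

Doomsday rule: the anchor day for the 1700s is Sunday. For year 97: 97÷12 = 8 r 1, and 1÷4 = 0, so 8+1+0 = 9.
Sunday + 9 ≡ Tuesday — that's 1797's doomsday.
In February the doomsday date is Feb 28 (1797 is not a leap year).
Feb 18 is 10 days before Feb 28; 10 mod 7 = 3, so Tuesday − 3 = Saturday.

Saturday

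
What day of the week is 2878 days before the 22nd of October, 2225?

Friday

First find the weekday of Oct 22, 2225. Doomsday rule: the anchor day for the 2200s is Friday. For year 25: 25÷12 = 2 r 1, and 1÷4 = 0, so 2+1+0 = 3.
Friday + 3 ≡ Monday — that's 2225's doomsday.
In October the doomsday date is Oct 10.
Oct 22 is 12 days after Oct 10; 12 mod 7 = 5, so Monday + 5 = Saturday.
2878 mod 7 = 1, so 2878 days before a Saturday is Saturday − 1 = Friday.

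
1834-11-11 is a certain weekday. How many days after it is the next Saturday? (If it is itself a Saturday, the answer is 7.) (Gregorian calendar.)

4

Nov 11, 1834 is a Tuesday.
From Tuesday to the next Saturday is 4 days.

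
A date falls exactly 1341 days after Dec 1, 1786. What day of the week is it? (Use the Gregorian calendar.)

Tuesday

Dec 1, 1786 is a Friday.
1341 mod 7 = 4, so 1341 days after a Friday is Friday + 4 = Tuesday.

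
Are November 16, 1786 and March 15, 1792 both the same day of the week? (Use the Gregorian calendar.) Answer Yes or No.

Yes

From Nov 16, 1786 to Mar 15, 1792 is 1946 days.
1946 mod 7 = 0, so they are the same weekday.
(Nov 16, 1786 is a Thursday; Mar 15, 1792 is a Thursday.)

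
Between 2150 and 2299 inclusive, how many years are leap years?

36

Multiples of 4 in [2150,2299]: 37.
Of those, multiples of 100: 1 (not leap unless ÷400).
Multiples of 400: 0.
Leap years = 37 − 1 + 0 = 36.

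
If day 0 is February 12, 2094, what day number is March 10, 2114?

Feb 12, 2094 → Feb 12, 2095: 365 days.
Feb 12, 2095 → Feb 12, 2096: 365 days.
Feb 12, 2096 → Feb 12, 2097: 366 days (Feb 29, 2096 is in that span).
Feb 12, 2097 → Feb 12, 2098: 365 days.
Feb 12, 2098 → Feb 12, 2099: 365 days.
Feb 12, 2099 → Feb 12, 2100: 365 days.
Feb 12, 2100 → Feb 12, 2101: 365 days.
Feb 12, 2101 → Feb 12, 2102: 365 days.
Feb 12, 2102 → Feb 12, 2103: 365 days.
Feb 12, 2103 → Feb 12, 2104: 365 days.
Feb 12, 2104 → Feb 12, 2105: 366 days (Feb 29, 2104 is in that span).
Feb 12, 2105 → Feb 12, 2106: 365 days.
Feb 12, 2106 → Feb 12, 2107: 365 days.
Feb 12, 2107 → Feb 12, 2108: 365 days.
Feb 12, 2108 → Feb 12, 2109: 366 days (Feb 29, 2108 is in that span).
Feb 12, 2109 → Feb 12, 2110: 365 days.
Feb 12, 2110 → Feb 12, 2111: 365 days.
Feb 12, 2111 → Feb 12, 2112: 365 days.
Feb 12, 2112 → Feb 12, 2113: 366 days (Feb 29, 2112 is in that span).
Feb 12, 2113 → Mar 12, 2113: 28 days (February has 28).
Mar 12, 2113 → Apr 12, 2113: 31 days (March has 31).
Apr 12, 2113 → May 12, 2113: 30 days (April has 30).
May 12, 2113 → Jun 12, 2113: 31 days (May has 31).
Jun 12, 2113 → Jul 12, 2113: 30 days (June has 30).
Jul 12, 2113 → Aug 12, 2113: 31 days (July has 31).
Aug 12, 2113 → Sep 12, 2113: 31 days (August has 31).
Sep 12, 2113 → Oct 12, 2113: 30 days (September has 30).
Oct 12, 2113 → Nov 12, 2113: 31 days (October has 31).
Nov 12, 2113 → Dec 12, 2113: 30 days (November has 30).
Dec 12, 2113 → Jan 12, 2114: 31 days (December has 31).
Jan 12, 2114 → Feb 12, 2114: 31 days (January has 31).
Feb 12, 2114 → Mar 10, 2114: 26 days.
Total: 7330 days.

7330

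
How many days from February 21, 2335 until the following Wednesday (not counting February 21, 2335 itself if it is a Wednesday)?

Feb 21, 2335 is a Thursday.
From Thursday to the next Wednesday is 6 days.

6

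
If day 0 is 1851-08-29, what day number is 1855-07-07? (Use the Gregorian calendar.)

1408

Aug 29, 1851 → Aug 29, 1852: 366 days (Feb 29, 1852 is in that span).
Aug 29, 1852 → Aug 29, 1853: 365 days.
Aug 29, 1853 → Aug 29, 1854: 365 days.
Aug 29, 1854 → Sep 29, 1854: 31 days (August has 31).
Sep 29, 1854 → Oct 29, 1854: 30 days (September has 30).
Oct 29, 1854 → Nov 29, 1854: 31 days (October has 31).
Nov 29, 1854 → Dec 29, 1854: 30 days (November has 30).
Dec 29, 1854 → Jan 29, 1855: 31 days (December has 31).
Jan 29, 1855 → Feb 28, 1855: 30 days (January has 31).
Feb 28, 1855 → Mar 28, 1855: 28 days (February has 28).
Mar 28, 1855 → Apr 28, 1855: 31 days (March has 31).
Apr 28, 1855 → May 28, 1855: 30 days (April has 30).
May 28, 1855 → Jun 28, 1855: 31 days (May has 31).
Jun 28, 1855 → Jul 7, 1855: 9 days.
Total: 1408 days.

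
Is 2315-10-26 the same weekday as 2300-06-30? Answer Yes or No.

No

From Jun 30, 2300 to Oct 26, 2315 is 5596 days.
5596 mod 7 = 3, so they are different weekdays.
(Jun 30, 2300 is a Saturday; Oct 26, 2315 is a Tuesday.)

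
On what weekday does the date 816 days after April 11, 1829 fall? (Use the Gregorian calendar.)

First find the weekday of Apr 11, 1829. Doomsday rule: the anchor day for the 1800s is Friday. For year 29: 29÷12 = 2 r 5, and 5÷4 = 1, so 2+5+1 = 8.
Friday + 8 ≡ Saturday — that's 1829's doomsday.
In April the doomsday date is Apr 4.
Apr 11 is 7 days after Apr 4; 7 mod 7 = 0, so Saturday + 0 = Saturday.
816 mod 7 = 4, so 816 days after a Saturday is Saturday + 4 = Wednesday.

Wednesday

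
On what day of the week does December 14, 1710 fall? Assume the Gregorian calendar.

Sunday

Doomsday rule: the anchor day for the 1700s is Sunday. For year 10: 10÷12 = 0 r 10, and 10÷4 = 2, so 0+10+2 = 12.
Sunday + 12 ≡ Friday — that's 1710's doomsday.
In December the doomsday date is Dec 12.
Dec 14 is 2 days after Dec 12; 2 mod 7 = 2, so Friday + 2 = Sunday.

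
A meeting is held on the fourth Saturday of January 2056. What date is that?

January 22, 2056

January 1, 2056 is a Saturday.
The first Saturday is therefore January 1 (same day).
The fourth Saturday is 1 + 3×7 = January 22.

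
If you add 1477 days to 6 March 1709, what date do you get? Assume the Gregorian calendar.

March 22, 1713

+365 (one year) → Mar 6, 1710 (1112 left).
+365 (one year) → Mar 6, 1711 (747 left).
+366 (one year; includes Feb 29, 1712) → Mar 6, 1712 (381 left).
Mar has 31 days: +26 → Apr 1, 1712 (355 left).
Apr has 30 days: +30 → May 1, 1712 (325 left).
May has 31 days: +31 → Jun 1, 1712 (294 left).
Jun has 30 days: +30 → Jul 1, 1712 (264 left).
Jul has 31 days: +31 → Aug 1, 1712 (233 left).
Aug has 31 days: +31 → Sep 1, 1712 (202 left).
Sep has 30 days: +30 → Oct 1, 1712 (172 left).
Oct has 31 days: +31 → Nov 1, 1712 (141 left).
Nov has 30 days: +30 → Dec 1, 1712 (111 left).
Dec has 31 days: +31 → Jan 1, 1713 (80 left).
Jan has 31 days: +31 → Feb 1, 1713 (49 left).
Feb has 28 days: +28 → Mar 1, 1713 (21 left).
+21 → Mar 22, 1713.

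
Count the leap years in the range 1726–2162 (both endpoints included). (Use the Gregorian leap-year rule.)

106

Multiples of 4 in [1726,2162]: 109.
Of those, multiples of 100: 4 (not leap unless ÷400).
Multiples of 400: 1.
Leap years = 109 − 4 + 1 = 106.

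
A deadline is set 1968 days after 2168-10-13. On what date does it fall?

+365 (one year) → Oct 13, 2169 (1603 left).
+365 (one year) → Oct 13, 2170 (1238 left).
+365 (one year) → Oct 13, 2171 (873 left).
+366 (one year; includes Feb 29, 2172) → Oct 13, 2172 (507 left).
+365 (one year) → Oct 13, 2173 (142 left).
Oct has 31 days: +19 → Nov 1, 2173 (123 left).
Nov has 30 days: +30 → Dec 1, 2173 (93 left).
Dec has 31 days: +31 → Jan 1, 2174 (62 left).
Jan has 31 days: +31 → Feb 1, 2174 (31 left).
Feb has 28 days: +28 → Mar 1, 2174 (3 left).
+3 → Mar 4, 2174.

March 4, 2174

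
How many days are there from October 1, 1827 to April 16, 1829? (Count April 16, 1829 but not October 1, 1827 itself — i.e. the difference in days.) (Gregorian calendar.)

563

Oct 1, 1827 → Oct 1, 1828: 366 days (Feb 29, 1828 is in that span).
Oct 1, 1828 → Nov 1, 1828: 31 days (October has 31).
Nov 1, 1828 → Dec 1, 1828: 30 days (November has 30).
Dec 1, 1828 → Jan 1, 1829: 31 days (December has 31).
Jan 1, 1829 → Feb 1, 1829: 31 days (January has 31).
Feb 1, 1829 → Mar 1, 1829: 28 days (February has 28).
Mar 1, 1829 → Apr 1, 1829: 31 days (March has 31).
Apr 1, 1829 → Apr 16, 1829: 15 days.
Total: 563 days.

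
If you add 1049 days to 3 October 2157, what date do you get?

+365 (one year) → Oct 3, 2158 (684 left).
+365 (one year) → Oct 3, 2159 (319 left).
Oct has 31 days: +29 → Nov 1, 2159 (290 left).
Nov has 30 days: +30 → Dec 1, 2159 (260 left).
Dec has 31 days: +31 → Jan 1, 2160 (229 left).
Jan has 31 days: +31 → Feb 1, 2160 (198 left).
Feb has 29 days: +29 → Mar 1, 2160 (169 left).
Mar has 31 days: +31 → Apr 1, 2160 (138 left).
Apr has 30 days: +30 → May 1, 2160 (108 left).
May has 31 days: +31 → Jun 1, 2160 (77 left).
Jun has 30 days: +30 → Jul 1, 2160 (47 left).
Jul has 31 days: +31 → Aug 1, 2160 (16 left).
+16 → Aug 17, 2160.

August 17, 2160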